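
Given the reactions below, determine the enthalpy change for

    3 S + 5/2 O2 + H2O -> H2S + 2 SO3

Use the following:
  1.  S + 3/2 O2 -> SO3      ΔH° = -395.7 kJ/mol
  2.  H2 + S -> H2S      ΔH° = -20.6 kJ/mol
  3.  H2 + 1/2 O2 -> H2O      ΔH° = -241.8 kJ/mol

eq. 1 × 2: (2)·(-395.7) = -791.4 kJ/mol
eq. 2 as written: -20.6 kJ/mol
eq. 3 reversed: +241.8 kJ/mol
Combining the equations, ΔH° = (-791.4) + (-20.6) + (+241.8) = -570.2 kJ/mol

ΔH° = -570.2 kJ/mol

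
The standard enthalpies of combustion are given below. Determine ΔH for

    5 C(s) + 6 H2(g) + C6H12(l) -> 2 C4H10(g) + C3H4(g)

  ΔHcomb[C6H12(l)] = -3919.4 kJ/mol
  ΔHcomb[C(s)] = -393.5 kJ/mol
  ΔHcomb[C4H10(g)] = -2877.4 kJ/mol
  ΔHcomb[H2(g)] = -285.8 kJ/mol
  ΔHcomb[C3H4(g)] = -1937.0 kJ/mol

With combustion enthalpies, reactants minus products:
= [5·(-393.5) + 6·(-285.8) + 1·(-3919.4)] − [2·(-2877.4) + 1·(-1937.0)]
= 90.1 kJ/mol

ΔH = 90.1 kJ/mol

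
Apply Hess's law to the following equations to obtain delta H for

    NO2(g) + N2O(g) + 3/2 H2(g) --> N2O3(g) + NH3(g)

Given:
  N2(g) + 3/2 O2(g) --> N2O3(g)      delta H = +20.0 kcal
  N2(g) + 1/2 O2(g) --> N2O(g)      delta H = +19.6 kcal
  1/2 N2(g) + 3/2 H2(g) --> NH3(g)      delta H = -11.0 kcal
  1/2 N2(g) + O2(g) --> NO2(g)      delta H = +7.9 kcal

delta H = -18.5 kcal

equation 1 as written (N2O3(g) already on the product side): +20.0 kcal
equation 2 reversed (N2O(g) must end up as a reactant): -19.6 kcal
equation 3 as written (NH3(g) already on the product side): -11.0 kcal
equation 4 reversed (NO2(g) must end up as a reactant): -7.9 kcal
Since enthalpy is a state function, delta H = (+20.0) + (-19.6) + (-11.0) + (-7.9) = -18.5 kcal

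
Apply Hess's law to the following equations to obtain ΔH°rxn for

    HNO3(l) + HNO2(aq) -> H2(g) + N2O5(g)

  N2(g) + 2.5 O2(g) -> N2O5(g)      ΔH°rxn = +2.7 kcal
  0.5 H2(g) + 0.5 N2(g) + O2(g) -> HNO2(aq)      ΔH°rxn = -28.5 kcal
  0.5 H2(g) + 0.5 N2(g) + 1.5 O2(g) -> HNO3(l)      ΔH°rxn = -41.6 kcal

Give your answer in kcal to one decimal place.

equation 1 as written: +2.7 kcal
equation 2 reversed: +28.5 kcal
equation 3 reversed: +41.6 kcal
ΔH°rxn = (+2.7) + (+28.5) + (+41.6) = 72.8 kcal

ΔH°rxn = 72.8 kcal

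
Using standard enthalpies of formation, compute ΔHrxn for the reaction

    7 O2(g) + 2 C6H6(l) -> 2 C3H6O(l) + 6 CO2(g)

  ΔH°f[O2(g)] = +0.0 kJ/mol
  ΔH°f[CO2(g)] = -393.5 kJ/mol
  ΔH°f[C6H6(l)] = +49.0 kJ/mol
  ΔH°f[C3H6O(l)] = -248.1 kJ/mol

ΔH°rxn = Σ nΔHf°(products) − Σ nΔHf°(reactants).
Products: 2·(-248.1) + 6·(-393.5) = -2857.2
Reactants: 7·(+0.0) + 2·(+49.0) = +98.0
ΔHrxn = (-2857.2) − (+98.0) = -2955.2 kJ/mol

ΔHrxn = -2955.2 kJ/mol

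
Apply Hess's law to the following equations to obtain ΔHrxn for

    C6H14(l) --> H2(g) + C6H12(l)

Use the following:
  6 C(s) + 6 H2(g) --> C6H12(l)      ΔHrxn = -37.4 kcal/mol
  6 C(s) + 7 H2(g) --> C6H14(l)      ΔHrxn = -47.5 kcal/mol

ΔHrxn = 10.1 kcal/mol

equation 1 as written: -37.4 kcal/mol
equation 2 reversed: +47.5 kcal/mol
ΔHrxn = (1)·(-37.4) + (-1)·(-47.5) = 10.1 kcal/mol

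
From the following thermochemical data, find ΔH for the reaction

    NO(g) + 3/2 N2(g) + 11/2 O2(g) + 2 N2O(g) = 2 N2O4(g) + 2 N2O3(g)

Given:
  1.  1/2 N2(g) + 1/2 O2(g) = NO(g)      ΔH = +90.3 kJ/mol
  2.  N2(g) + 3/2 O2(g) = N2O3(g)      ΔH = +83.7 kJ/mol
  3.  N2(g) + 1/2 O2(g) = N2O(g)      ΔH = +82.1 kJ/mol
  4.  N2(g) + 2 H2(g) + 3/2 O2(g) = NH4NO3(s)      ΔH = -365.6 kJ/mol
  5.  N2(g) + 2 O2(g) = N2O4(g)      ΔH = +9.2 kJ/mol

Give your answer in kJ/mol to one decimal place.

eq. 1 reversed (reverse to put NO(g) on the reactant side): -90.3 kJ/mol
eq. 2 × 2 (×2 to match 2 N2O3(g) in the target): (2)·(+83.7) = +167.4 kJ/mol
eq. 3 reversed and × 2 (reverse to put N2O(g) on the reactant side; scale by 2 for the 2 N2O(g)): (-2)·(+82.1) = -164.2 kJ/mol
eq. 4: not needed (NH4NO3(s) appears nowhere else).
eq. 5 × 2 (×2 to match 2 N2O4(g) in the target): (2)·(+9.2) = +18.4 kJ/mol
ΔH = (-1)·(+90.3) + (2)·(+83.7) + (-2)·(+82.1) + (2)·(+9.2) = -68.7 kJ/mol

ΔH = -68.7 kJ/mol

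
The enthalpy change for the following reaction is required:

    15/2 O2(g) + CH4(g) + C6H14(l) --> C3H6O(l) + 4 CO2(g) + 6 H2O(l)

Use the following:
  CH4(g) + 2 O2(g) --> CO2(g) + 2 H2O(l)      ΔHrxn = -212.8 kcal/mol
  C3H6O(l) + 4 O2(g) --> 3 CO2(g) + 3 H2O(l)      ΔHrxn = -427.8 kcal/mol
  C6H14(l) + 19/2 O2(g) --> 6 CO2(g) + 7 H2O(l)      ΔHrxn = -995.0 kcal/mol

ΔHrxn = -780.0 kcal/mol

equation 1 as written: -212.8 kcal/mol
equation 2 reversed: +427.8 kcal/mol
equation 3 as written: -995.0 kcal/mol
Combining the equations, ΔHrxn = (-212.8) + (+427.8) + (-995.0) = -780.0 kcal/mol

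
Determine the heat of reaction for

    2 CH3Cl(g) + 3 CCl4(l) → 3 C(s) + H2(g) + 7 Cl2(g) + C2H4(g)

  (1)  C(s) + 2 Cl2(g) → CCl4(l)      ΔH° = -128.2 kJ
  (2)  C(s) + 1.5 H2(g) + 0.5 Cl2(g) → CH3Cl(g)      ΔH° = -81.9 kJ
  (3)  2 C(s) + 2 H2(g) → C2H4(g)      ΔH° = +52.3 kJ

(1) reversed and × 3: (-3)·(-128.2) = +384.6 kJ
(2) reversed and × 2: (-2)·(-81.9) = +163.8 kJ
(3) as written: +52.3 kJ
By Hess's law, ΔH° = (-3)·(-128.2) + (-2)·(-81.9) + (1)·(+52.3) = 600.7 kJ

ΔH° = 600.7 kJ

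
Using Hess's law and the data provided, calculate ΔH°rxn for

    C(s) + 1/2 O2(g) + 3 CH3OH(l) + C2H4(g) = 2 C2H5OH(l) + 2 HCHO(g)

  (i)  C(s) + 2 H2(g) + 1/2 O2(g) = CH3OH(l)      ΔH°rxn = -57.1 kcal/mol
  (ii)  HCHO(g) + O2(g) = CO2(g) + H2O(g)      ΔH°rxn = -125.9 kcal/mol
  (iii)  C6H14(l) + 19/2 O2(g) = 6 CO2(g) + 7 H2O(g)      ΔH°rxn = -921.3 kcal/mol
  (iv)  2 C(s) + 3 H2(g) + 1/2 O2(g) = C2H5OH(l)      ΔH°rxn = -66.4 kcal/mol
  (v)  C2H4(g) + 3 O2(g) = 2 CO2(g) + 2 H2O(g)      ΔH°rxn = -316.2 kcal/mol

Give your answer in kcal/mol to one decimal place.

ΔH°rxn = -25.9 kcal/mol

(i) reversed and × 3 (CH3OH(l) must end up as a reactant; ×3 to match 3 CH3OH(l) in the target): (-3)·(-57.1) = +171.3 kcal/mol
(ii) reversed and × 2 (HCHO(g) must end up as a product; ×2 to match 2 HCHO(g) in the target): (-2)·(-125.9) = +251.8 kcal/mol
(iii): not needed (C6H14(l) appears nowhere else).
(iv) × 2 (×2 to match 2 C2H5OH(l) in the target): (2)·(-66.4) = -132.8 kcal/mol
(v) as written (C2H4(g) already on the reactant side): -316.2 kcal/mol
Since enthalpy is a state function, ΔH°rxn = (-3)·(-57.1) + (-2)·(-125.9) + (2)·(-66.4) + (1)·(-316.2) = -25.9 kcal/mol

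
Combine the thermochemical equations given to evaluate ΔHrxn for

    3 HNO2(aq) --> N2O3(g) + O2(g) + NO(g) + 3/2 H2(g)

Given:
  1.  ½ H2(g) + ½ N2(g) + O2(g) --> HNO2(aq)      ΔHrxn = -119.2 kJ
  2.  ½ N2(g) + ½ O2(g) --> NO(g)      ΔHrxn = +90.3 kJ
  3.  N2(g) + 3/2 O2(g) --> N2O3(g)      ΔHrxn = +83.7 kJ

eq. 1 reversed and × 3 (HNO2(aq) must end up as a reactant; ×3 to match 3 HNO2(aq) in the target): (-3)·(-119.2) = +357.6 kJ
eq. 2 as written (NO(g) already on the product side): +90.3 kJ
eq. 3 as written (N2O3(g) already on the product side): +83.7 kJ
Since enthalpy is a state function, ΔHrxn = (-3)·(-119.2) + (1)·(+90.3) + (1)·(+83.7) = 531.6 kJ

ΔHrxn = 531.6 kJ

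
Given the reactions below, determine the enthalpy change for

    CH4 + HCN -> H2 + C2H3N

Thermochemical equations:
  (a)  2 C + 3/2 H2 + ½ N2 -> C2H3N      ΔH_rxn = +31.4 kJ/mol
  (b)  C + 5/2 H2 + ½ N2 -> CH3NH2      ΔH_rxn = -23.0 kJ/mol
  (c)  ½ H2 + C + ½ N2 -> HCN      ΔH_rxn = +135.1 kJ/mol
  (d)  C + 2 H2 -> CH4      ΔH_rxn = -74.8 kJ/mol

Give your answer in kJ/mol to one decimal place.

ΔH_rxn = -28.9 kJ/mol

(a) as written: +31.4 kJ/mol
(b): not needed.
(c) reversed: -135.1 kJ/mol
(d) reversed: +74.8 kJ/mol
ΔH_rxn = (1)·(+31.4) + (-1)·(+135.1) + (-1)·(-74.8) = -28.9 kJ/mol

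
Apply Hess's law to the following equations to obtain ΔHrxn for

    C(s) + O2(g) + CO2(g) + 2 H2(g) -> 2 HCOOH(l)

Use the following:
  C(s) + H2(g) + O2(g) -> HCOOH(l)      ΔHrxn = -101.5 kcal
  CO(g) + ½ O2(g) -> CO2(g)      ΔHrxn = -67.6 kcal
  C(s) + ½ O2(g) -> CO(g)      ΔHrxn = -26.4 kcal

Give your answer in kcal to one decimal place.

equation 1 × 2: (2)·(-101.5) = -203.0 kcal
equation 2 reversed: +67.6 kcal
equation 3 reversed: +26.4 kcal
Since enthalpy is a state function, ΔHrxn = (2)·(-101.5) + (-1)·(-67.6) + (-1)·(-26.4) = -109.0 kcal

ΔHrxn = -109.0 kcal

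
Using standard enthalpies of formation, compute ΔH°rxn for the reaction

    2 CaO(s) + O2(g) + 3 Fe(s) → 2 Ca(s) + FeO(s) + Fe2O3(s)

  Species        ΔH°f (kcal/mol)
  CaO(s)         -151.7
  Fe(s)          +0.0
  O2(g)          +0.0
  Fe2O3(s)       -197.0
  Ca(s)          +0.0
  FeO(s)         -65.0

ΔH°rxn = 41.4 kcal/mol

Products: 2·(+0.0) + 1·(-65.0) + 1·(-197.0) = -262.0
Reactants: 2·(-151.7) + 1·(+0.0) + 3·(+0.0) = -303.4
ΔH°rxn = (-262.0) − (-303.4) = 41.4 kcal/mol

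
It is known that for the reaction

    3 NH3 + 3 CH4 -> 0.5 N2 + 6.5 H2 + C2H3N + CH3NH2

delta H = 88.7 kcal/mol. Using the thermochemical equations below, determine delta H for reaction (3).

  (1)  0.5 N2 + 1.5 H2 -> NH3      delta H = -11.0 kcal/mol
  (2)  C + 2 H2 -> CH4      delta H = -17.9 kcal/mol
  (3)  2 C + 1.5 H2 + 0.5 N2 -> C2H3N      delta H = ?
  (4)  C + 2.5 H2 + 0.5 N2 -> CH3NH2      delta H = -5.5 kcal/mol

delta H = 7.5 kcal/mol

(1) reversed and × 3 (reverse to put NH3 on the reactant side; scale by 3 for the 3 NH3): (-3)·(-11.0) = +33.0 kcal/mol
(2) reversed and × 3 (CH4 must end up as a reactant; scale by 3 for the 3 CH4): (-3)·(-17.9) = +53.7 kcal/mol
(3) as written (C2H3N already on the product side): contributes x
(4) as written (CH3NH2 already on the product side): -5.5 kcal/mol
+88.7 = (+33.0) + (+53.7) + (-5.5) + x
x = (+88.7 − (+81.2)) / (1) = 7.5 kcal/mol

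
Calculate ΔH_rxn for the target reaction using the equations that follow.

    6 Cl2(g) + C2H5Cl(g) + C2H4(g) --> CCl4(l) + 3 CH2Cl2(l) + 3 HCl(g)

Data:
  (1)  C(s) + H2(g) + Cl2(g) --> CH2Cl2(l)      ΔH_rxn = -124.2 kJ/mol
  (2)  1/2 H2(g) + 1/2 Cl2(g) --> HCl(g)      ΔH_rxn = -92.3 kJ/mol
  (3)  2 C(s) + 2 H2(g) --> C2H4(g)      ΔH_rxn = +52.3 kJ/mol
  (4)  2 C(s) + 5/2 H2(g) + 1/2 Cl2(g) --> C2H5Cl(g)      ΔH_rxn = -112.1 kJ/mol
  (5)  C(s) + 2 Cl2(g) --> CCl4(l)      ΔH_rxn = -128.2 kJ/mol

(1) × 3 (×3 to match 3 CH2Cl2(l) in the target): (3)·(-124.2) = -372.6 kJ/mol
(2) × 3 (scale by 3 for the 3 HCl(g)): (3)·(-92.3) = -276.9 kJ/mol
(3) reversed (C2H4(g) must end up as a reactant): -52.3 kJ/mol
(4) reversed (C2H5Cl(g) must end up as a reactant): +112.1 kJ/mol
(5) as written (CCl4(l) already on the product side): -128.2 kJ/mol
Summing the manipulated equations, ΔH_rxn = (3)·(-124.2) + (3)·(-92.3) + (-1)·(+52.3) + (-1)·(-112.1) + (1)·(-128.2) = -717.9 kJ/mol

ΔH_rxn = -717.9 kJ/mol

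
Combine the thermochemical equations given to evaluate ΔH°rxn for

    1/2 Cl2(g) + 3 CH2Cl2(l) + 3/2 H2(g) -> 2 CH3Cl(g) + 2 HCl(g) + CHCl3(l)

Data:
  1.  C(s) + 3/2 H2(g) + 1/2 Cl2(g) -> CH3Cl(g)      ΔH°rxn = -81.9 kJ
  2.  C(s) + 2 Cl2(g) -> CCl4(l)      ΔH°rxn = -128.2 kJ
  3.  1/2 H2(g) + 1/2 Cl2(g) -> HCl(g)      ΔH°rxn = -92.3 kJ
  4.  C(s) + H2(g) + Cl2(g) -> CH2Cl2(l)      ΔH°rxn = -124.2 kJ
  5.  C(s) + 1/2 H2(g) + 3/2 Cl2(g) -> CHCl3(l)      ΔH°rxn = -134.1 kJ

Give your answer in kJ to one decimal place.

eq. 1 × 2: (2)·(-81.9) = -163.8 kJ
eq. 2: not needed.
eq. 3 × 2: (2)·(-92.3) = -184.6 kJ
eq. 4 reversed and × 3: (-3)·(-124.2) = +372.6 kJ
eq. 5 as written: -134.1 kJ
ΔH°rxn = (-163.8) + (-184.6) + (+372.6) + (-134.1) = -109.9 kJ

ΔH°rxn = -109.9 kJ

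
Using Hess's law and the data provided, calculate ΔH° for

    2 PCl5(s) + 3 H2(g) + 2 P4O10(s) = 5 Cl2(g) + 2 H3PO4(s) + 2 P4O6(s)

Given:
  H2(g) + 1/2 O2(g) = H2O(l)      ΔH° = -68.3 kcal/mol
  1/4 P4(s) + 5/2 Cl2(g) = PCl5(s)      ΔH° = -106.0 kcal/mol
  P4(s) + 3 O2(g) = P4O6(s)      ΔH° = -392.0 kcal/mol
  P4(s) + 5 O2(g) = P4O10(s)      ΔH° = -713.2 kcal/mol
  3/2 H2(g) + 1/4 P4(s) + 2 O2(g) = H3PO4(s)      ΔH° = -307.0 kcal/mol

equation 1: not needed (H2O(l) appears nowhere else).
equation 2 reversed and × 2 (reverse to put PCl5(s) on the reactant side; scale by 2 for the 2 PCl5(s)): (-2)·(-106.0) = +212.0 kcal/mol
equation 3 × 2 (×2 to match 2 P4O6(s) in the target): (2)·(-392.0) = -784.0 kcal/mol
equation 4 reversed and × 2 (P4O10(s) must end up as a reactant; scale by 2 for the 2 P4O10(s)): (-2)·(-713.2) = +1426.4 kcal/mol
equation 5 × 2 (scale by 2 for the 2 H3PO4(s)): (2)·(-307.0) = -614.0 kcal/mol
Summing the manipulated equations, ΔH° = (+212.0) + (-784.0) + (+1426.4) + (-614.0) = 240.4 kcal/mol

ΔH° = 240.4 kcal/mol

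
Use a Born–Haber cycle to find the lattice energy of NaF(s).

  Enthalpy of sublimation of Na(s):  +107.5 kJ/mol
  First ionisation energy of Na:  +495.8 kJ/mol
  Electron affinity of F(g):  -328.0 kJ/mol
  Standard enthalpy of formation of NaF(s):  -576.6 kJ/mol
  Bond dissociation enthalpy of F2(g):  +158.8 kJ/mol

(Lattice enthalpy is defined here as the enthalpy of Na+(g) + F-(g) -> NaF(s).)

ΔHf° = 1·ΔHsub + 1·(ΣIE) + 1/2·D(F2) + 1·EA + U
-576.6 = 1·(+107.5) + 1·(+495.8) + 1/2·(+158.8) + 1·(-328.0) + U
U = -576.6 − (+354.7) = -931.3 kJ/mol

U = -931.3 kJ/mol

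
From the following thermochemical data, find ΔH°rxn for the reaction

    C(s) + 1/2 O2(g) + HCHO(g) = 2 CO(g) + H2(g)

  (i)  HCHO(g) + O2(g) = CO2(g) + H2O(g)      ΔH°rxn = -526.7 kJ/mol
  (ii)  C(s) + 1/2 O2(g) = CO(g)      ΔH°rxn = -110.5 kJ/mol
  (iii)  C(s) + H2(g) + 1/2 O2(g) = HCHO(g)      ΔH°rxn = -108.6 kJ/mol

ΔH°rxn = -112.4 kJ/mol

(i): not needed (CO2(g) appears nowhere else).
(ii) × 2 (×2 to match 2 CO(g) in the target): (2)·(-110.5) = -221.0 kJ/mol
(iii) reversed (H2(g) must end up as a product): +108.6 kJ/mol
Since enthalpy is a state function, ΔH°rxn = (2)·(-110.5) + (-1)·(-108.6) = -112.4 kJ/mol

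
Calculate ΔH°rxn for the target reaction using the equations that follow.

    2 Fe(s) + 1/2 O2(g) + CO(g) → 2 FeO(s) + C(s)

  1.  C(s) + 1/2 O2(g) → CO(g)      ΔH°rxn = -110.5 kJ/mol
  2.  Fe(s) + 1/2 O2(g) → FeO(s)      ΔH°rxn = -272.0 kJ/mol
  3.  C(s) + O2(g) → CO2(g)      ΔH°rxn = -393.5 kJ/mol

eq. 1 reversed: +110.5 kJ/mol
eq. 2 × 2: (2)·(-272.0) = -544.0 kJ/mol
eq. 3: not needed.
Summing the manipulated equations, ΔH°rxn = (-1)·(-110.5) + (2)·(-272.0) = -433.5 kJ/mol

ΔH°rxn = -433.5 kJ/mol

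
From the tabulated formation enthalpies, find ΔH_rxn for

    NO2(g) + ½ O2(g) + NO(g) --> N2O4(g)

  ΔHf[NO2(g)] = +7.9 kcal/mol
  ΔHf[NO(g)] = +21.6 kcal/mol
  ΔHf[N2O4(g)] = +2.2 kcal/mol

ΔH°rxn = Σ nΔHf°(products) − Σ nΔHf°(reactants).
Products: 1·(+2.2) = +2.2
Reactants: 1·(+7.9) + 1/2·(+0.0) + 1·(+21.6) = +29.5
ΔH_rxn = (+2.2) − (+29.5) = -27.3 kcal/mol

ΔH_rxn = -27.3 kcal/mol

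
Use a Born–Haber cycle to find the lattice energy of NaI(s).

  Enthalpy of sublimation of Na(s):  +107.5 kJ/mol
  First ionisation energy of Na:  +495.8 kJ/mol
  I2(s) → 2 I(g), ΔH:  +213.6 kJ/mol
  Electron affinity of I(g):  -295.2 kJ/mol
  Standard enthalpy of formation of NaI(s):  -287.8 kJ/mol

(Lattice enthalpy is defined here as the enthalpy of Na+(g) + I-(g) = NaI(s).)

U = -702.7 kJ/mol

ΔHf° = 1·ΔHsub + 1·(ΣIE) + 1/2·D(I2) + 1·EA + U
-287.8 = 1·(+107.5) + 1·(+495.8) + 1/2·(+213.6) + 1·(-295.2) + U
U = -287.8 − (+414.9) = -702.7 kJ/mol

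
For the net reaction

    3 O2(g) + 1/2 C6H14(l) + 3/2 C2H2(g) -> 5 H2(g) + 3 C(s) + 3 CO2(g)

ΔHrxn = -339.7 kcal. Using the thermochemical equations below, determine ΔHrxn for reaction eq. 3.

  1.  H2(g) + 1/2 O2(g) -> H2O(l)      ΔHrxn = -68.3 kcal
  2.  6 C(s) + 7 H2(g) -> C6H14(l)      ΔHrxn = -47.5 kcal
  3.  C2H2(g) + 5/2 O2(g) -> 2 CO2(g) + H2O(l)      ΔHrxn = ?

eq. 1 reversed and × 3/2: (-3/2)·(-68.3) = +102.45 kcal
eq. 2 reversed and × 1/2 (reverse to put C6H14(l) on the reactant side; ×1/2 to match 1/2 C6H14(l) in the target): (-1/2)·(-47.5) = +23.75 kcal
eq. 3 × 3/2 (scale by 3/2 for the 3/2 C2H2(g)): contributes 3/2·x
-339.7 = (+102.45) + (+23.75) + 3/2·x
x = (-339.7 − (+126.2)) / (3/2) = -310.6 kcal

ΔHrxn = -310.6 kcal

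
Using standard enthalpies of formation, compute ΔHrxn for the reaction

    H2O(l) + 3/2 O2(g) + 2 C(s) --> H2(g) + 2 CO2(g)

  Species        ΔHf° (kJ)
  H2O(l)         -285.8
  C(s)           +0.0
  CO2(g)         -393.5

Products: 1·(+0.0) + 2·(-393.5) = -787.0
Reactants: 1·(-285.8) + 3/2·(+0.0) + 2·(+0.0) = -285.8
ΔHrxn = (-787.0) − (-285.8) = -501.2 kJ

ΔHrxn = -501.2 kJ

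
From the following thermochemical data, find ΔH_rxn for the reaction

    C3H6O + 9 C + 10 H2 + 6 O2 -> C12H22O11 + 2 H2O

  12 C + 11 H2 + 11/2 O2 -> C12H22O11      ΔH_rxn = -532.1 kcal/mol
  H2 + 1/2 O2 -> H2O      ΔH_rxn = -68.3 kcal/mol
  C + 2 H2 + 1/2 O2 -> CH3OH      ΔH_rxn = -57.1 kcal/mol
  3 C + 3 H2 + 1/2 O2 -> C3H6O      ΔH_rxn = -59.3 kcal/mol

equation 1 as written: -532.1 kcal/mol
equation 2 × 2: (2)·(-68.3) = -136.6 kcal/mol
equation 3: not needed.
equation 4 reversed: +59.3 kcal/mol
By Hess's law, ΔH_rxn = (1)·(-532.1) + (2)·(-68.3) + (-1)·(-59.3) = -609.4 kcal/mol

ΔH_rxn = -609.4 kcal/mol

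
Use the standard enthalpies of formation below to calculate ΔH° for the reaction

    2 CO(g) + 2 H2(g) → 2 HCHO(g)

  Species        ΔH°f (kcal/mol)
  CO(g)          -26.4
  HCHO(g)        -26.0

ΔH° = 0.8 kcal/mol

Products: 2·(-26.0) = -52.0
Reactants: 2·(-26.4) + 2·(+0.0) = -52.8
ΔH° = (-52.0) − (-52.8) = 0.8 kcal/mol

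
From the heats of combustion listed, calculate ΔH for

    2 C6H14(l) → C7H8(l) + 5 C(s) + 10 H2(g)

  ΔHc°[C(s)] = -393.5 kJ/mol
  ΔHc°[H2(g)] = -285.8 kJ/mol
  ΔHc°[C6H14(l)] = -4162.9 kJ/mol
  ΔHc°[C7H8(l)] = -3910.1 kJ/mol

With combustion enthalpies, reactants minus products:
= [2·(-4162.9)] − [1·(-3910.1) + 5·(-393.5) + 10·(-285.8)]
= 409.8 kJ/mol

ΔH = 409.8 kJ/mol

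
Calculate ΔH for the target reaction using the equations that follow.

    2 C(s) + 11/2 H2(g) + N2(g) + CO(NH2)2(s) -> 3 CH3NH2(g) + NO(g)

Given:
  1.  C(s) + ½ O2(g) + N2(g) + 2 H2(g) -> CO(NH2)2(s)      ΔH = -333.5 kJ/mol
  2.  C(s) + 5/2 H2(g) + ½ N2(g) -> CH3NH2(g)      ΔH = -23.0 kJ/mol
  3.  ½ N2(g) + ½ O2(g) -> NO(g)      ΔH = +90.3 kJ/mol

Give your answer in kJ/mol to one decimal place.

ΔH = 354.8 kJ/mol

eq. 1 reversed (CO(NH2)2(s) must end up as a reactant): +333.5 kJ/mol
eq. 2 × 3 (×3 to match 3 CH3NH2(g) in the target): (3)·(-23.0) = -69.0 kJ/mol
eq. 3 as written (NO(g) already on the product side): +90.3 kJ/mol
Summing the manipulated equations, ΔH = (+333.5) + (-69.0) + (+90.3) = 354.8 kJ/mol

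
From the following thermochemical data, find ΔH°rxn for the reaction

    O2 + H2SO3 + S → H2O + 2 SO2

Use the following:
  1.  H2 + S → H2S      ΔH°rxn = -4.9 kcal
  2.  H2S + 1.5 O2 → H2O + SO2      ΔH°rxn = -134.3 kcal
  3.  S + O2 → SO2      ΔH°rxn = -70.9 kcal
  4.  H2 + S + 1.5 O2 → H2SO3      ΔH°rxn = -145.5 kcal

eq. 1 as written: -4.9 kcal
eq. 2 as written: -134.3 kcal
eq. 3 as written: -70.9 kcal
eq. 4 reversed: +145.5 kcal
ΔH°rxn = (1)·(-4.9) + (1)·(-134.3) + (1)·(-70.9) + (-1)·(-145.5) = -64.6 kcal

ΔH°rxn = -64.6 kcal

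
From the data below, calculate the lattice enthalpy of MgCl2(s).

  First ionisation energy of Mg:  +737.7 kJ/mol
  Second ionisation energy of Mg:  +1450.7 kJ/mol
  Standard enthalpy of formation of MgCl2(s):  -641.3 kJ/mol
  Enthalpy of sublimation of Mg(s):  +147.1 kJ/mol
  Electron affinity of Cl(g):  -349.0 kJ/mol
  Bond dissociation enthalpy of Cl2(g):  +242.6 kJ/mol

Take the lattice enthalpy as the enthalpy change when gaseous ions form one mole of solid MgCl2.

U = -2521.4 kJ/mol

ΔHf° = 1·ΔHsub + 1·(ΣIE) + 1·D(Cl2) + 2·EA + U
-641.3 = 1·(+147.1) + 1·(+2188.4) + 1·(+242.6) + 2·(-349.0) + U
U = -641.3 − (+1880.1) = -2521.4 kJ/mol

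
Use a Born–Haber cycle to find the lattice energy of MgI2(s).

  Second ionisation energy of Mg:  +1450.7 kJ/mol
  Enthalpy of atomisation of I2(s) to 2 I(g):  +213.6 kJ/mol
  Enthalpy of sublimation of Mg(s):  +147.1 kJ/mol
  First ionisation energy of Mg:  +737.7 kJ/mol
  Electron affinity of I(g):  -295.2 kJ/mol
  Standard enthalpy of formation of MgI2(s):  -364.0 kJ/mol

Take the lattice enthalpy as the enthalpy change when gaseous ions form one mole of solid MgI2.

ΔHf° = 1·ΔHsub + 1·(ΣIE) + 1·D(I2) + 2·EA + U
-364.0 = 1·(+147.1) + 1·(+2188.4) + 1·(+213.6) + 2·(-295.2) + U
U = -364.0 − (+1958.7) = -2322.7 kJ/mol

U = -2322.7 kJ/mol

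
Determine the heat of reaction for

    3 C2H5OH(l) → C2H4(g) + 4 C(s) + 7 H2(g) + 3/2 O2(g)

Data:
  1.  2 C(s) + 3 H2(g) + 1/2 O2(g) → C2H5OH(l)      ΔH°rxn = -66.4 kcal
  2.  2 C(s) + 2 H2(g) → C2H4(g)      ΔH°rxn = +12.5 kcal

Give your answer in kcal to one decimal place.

eq. 1 reversed and × 3: (-3)·(-66.4) = +199.2 kcal
eq. 2 as written: +12.5 kcal
Combining the equations, ΔH°rxn = (-3)·(-66.4) + (1)·(+12.5) = 211.7 kcal

ΔH°rxn = 211.7 kcal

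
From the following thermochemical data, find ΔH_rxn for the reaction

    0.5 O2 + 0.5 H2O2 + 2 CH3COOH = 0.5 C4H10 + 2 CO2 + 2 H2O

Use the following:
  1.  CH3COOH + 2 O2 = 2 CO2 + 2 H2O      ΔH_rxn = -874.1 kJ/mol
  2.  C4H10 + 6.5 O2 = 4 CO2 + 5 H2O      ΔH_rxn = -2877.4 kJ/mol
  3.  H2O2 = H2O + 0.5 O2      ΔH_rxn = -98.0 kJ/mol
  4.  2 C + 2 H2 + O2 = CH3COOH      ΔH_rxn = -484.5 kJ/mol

eq. 1 × 2: (2)·(-874.1) = -1748.2 kJ/mol
eq. 2 reversed and × 1/2: (-1/2)·(-2877.4) = +1438.7 kJ/mol
eq. 3 × 1/2: (1/2)·(-98.0) = -49.0 kJ/mol
eq. 4: not needed.
ΔH_rxn = (2)·(-874.1) + (-1/2)·(-2877.4) + (1/2)·(-98.0) = -358.5 kJ/mol

ΔH_rxn = -358.5 kJ/mol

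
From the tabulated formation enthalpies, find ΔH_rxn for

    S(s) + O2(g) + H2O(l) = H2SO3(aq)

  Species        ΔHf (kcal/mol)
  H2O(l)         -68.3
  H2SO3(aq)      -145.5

Products: 1·(-145.5) = -145.5
Reactants: 1·(+0.0) + 1·(+0.0) + 1·(-68.3) = -68.3
ΔH_rxn = (-145.5) − (-68.3) = -77.2 kcal/mol

ΔH_rxn = -77.2 kcal/mol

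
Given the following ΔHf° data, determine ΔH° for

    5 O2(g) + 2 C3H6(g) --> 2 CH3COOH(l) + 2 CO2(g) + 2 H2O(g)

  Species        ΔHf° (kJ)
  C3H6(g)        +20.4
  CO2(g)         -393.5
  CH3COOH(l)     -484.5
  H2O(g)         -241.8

Products: 2·(-484.5) + 2·(-393.5) + 2·(-241.8) = -2239.6
Reactants: 5·(+0.0) + 2·(+20.4) = +40.8
ΔH° = (-2239.6) − (+40.8) = -2280.4 kJ

ΔH° = -2280.4 kJ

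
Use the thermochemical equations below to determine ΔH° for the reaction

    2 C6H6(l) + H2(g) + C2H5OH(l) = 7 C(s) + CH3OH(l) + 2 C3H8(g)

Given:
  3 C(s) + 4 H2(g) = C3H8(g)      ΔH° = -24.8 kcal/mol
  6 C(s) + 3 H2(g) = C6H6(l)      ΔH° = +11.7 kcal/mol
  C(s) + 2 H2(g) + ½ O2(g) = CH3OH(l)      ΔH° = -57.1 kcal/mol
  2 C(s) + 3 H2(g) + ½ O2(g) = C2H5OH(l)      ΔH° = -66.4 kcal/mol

ΔH° = -63.7 kcal/mol

equation 1 × 2 (×2 to match 2 C3H8(g) in the target): (2)·(-24.8) = -49.6 kcal/mol
equation 2 reversed and × 2 (reverse to put C6H6(l) on the reactant side; scale by 2 for the 2 C6H6(l)): (-2)·(+11.7) = -23.4 kcal/mol
equation 3 as written (CH3OH(l) already on the product side): -57.1 kcal/mol
equation 4 reversed (C2H5OH(l) must end up as a reactant): +66.4 kcal/mol
ΔH° = (2)·(-24.8) + (-2)·(+11.7) + (1)·(-57.1) + (-1)·(-66.4) = -63.7 kcal/mol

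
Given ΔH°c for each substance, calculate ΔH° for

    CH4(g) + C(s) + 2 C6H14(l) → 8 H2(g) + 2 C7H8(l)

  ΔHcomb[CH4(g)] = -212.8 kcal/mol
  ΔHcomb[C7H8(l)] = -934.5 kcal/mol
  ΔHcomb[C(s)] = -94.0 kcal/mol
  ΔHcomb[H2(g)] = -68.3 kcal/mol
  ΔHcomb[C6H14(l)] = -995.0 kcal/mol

ΔH° = 118.6 kcal/mol

With combustion enthalpies, reactants minus products:
= [1·(-212.8) + 1·(-94.0) + 2·(-995.0)] − [8·(-68.3) + 2·(-934.5)]
= 118.6 kcal/mol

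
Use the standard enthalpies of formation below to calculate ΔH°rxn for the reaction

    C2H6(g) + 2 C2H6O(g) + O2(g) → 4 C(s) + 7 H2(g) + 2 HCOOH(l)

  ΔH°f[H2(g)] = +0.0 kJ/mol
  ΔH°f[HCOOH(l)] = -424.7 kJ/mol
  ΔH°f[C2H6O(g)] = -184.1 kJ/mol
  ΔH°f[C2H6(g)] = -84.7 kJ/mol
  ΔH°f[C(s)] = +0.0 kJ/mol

Products: 4·(+0.0) + 7·(+0.0) + 2·(-424.7) = -849.4
Reactants: 1·(-84.7) + 2·(-184.1) + 1·(+0.0) = -452.9
ΔH°rxn = (-849.4) − (-452.9) = -396.5 kJ/mol

ΔH°rxn = -396.5 kJ/mol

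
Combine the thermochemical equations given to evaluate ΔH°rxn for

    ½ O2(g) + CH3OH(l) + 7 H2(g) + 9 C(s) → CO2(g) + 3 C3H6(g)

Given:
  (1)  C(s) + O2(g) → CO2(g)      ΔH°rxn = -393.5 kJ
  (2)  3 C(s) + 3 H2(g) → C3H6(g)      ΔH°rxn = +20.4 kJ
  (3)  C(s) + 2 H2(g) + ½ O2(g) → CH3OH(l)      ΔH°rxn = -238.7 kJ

ΔH°rxn = -93.6 kJ

(1) as written: -393.5 kJ
(2) × 3: (3)·(+20.4) = +61.2 kJ
(3) reversed: +238.7 kJ
By Hess's law, ΔH°rxn = (-393.5) + (+61.2) + (+238.7) = -93.6 kJ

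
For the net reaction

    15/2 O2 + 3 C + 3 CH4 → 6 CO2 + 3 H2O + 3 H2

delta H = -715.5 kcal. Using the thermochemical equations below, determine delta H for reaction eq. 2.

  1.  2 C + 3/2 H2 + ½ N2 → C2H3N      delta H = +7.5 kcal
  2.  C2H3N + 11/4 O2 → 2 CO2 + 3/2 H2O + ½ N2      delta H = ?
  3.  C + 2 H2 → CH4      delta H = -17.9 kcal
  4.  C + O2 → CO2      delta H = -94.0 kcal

delta H = -298.1 kcal

eq. 1 × 2: (2)·(+7.5) = +15.0 kcal
eq. 2 × 2 (×2 to match 3 H2O in the target): contributes 2·x
eq. 3 reversed and × 3 (CH4 must end up as a reactant; ×3 to match 3 CH4 in the target): (-3)·(-17.9) = +53.7 kcal
eq. 4 × 2: (2)·(-94.0) = -188.0 kcal
-715.5 = (+15.0) + (+53.7) + (-188.0) + 2·x
x = (-715.5 − (-119.3)) / (2) = -298.1 kcal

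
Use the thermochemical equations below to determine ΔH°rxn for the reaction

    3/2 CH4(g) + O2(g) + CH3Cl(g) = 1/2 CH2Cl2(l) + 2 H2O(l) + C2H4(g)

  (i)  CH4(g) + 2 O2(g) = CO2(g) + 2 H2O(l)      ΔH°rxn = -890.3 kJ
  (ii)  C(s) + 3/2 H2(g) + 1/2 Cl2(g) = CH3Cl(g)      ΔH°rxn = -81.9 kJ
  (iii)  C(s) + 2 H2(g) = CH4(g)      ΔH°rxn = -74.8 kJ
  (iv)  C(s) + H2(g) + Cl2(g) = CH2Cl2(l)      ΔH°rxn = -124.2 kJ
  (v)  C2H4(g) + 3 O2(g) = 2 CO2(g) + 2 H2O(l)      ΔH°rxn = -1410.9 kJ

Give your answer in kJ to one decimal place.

ΔH°rxn = -387.3 kJ

(i) × 2: (2)·(-890.3) = -1780.6 kJ
(ii) reversed (CH3Cl(g) must end up as a reactant): +81.9 kJ
(iii) × 1/2: (1/2)·(-74.8) = -37.4 kJ
(iv) × 1/2 (×1/2 to match 1/2 CH2Cl2(l) in the target): (1/2)·(-124.2) = -62.1 kJ
(v) reversed (reverse to put C2H4(g) on the product side): +1410.9 kJ
Summing the manipulated equations, ΔH°rxn = (2)·(-890.3) + (-1)·(-81.9) + (1/2)·(-74.8) + (1/2)·(-124.2) + (-1)·(-1410.9) = -387.3 kJ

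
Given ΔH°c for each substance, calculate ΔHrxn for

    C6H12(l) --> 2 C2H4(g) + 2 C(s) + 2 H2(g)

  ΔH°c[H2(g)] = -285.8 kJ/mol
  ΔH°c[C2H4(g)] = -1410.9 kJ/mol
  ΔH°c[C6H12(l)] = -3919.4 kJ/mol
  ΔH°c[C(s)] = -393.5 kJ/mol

With combustion enthalpies, reactants minus products:
= [1·(-3919.4)] − [2·(-1410.9) + 2·(-393.5) + 2·(-285.8)]
= 261.0 kJ/mol

ΔHrxn = 261.0 kJ/mol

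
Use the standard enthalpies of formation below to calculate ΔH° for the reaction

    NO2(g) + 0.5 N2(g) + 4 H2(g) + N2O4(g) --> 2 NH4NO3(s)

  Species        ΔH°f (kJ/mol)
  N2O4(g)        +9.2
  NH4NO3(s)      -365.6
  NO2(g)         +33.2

Products: 2·(-365.6) = -731.2
Reactants: 1·(+33.2) + 1/2·(+0.0) + 4·(+0.0) + 1·(+9.2) = +42.4
ΔH° = (-731.2) − (+42.4) = -773.6 kJ/mol

ΔH° = -773.6 kJ/mol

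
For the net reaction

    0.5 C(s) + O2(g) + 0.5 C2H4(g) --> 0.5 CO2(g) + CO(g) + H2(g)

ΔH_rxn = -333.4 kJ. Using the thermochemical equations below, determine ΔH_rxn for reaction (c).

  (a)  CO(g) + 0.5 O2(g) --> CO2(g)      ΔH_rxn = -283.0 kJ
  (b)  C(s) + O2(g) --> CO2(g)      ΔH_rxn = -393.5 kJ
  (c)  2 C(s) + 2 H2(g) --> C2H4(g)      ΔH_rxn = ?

ΔH_rxn = 52.3 kJ

(a) reversed (reverse to put CO(g) on the product side): +283.0 kJ
(b) × 3/2: (3/2)·(-393.5) = -590.25 kJ
(c) reversed and × 1/2 (C2H4(g) must end up as a reactant; scale by 1/2 for the 1/2 C2H4(g)): contributes −1/2·x
-333.4 = (+283.0) + (-590.25) − 1/2·x
x = (-333.4 − (-307.25)) / (-1/2) = 52.3 kJ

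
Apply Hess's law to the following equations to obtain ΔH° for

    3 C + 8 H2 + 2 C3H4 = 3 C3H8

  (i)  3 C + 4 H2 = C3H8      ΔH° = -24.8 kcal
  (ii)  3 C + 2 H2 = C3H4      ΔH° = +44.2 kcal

ΔH° = -162.8 kcal

(i) × 3 (scale by 3 for the 3 C3H8): (3)·(-24.8) = -74.4 kcal
(ii) reversed and × 2 (reverse to put C3H4 on the reactant side; ×2 to match 2 C3H4 in the target): (-2)·(+44.2) = -88.4 kcal
Summing the manipulated equations, ΔH° = (-74.4) + (-88.4) = -162.8 kcal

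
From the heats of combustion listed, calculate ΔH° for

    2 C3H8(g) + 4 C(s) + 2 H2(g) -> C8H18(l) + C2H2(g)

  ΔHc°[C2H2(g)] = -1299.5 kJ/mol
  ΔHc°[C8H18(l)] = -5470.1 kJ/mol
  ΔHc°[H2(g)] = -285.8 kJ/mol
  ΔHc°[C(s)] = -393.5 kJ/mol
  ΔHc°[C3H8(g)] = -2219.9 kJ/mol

Using ΔH = Σ nΔHc°(reactants) − Σ nΔHc°(products):
= [2·(-2219.9) + 4·(-393.5) + 2·(-285.8)] − [1·(-5470.1) + 1·(-1299.5)]
= 184.2 kJ/mol

ΔH° = 184.2 kJ/mol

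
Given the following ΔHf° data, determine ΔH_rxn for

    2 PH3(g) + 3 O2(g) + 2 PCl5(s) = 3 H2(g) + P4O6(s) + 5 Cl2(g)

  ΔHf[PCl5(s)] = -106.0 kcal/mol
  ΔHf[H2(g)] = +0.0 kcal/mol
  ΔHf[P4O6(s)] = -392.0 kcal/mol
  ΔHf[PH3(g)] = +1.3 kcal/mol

Products: 3·(+0.0) + 1·(-392.0) + 5·(+0.0) = -392.0
Reactants: 2·(+1.3) + 3·(+0.0) + 2·(-106.0) = -209.4
ΔH_rxn = (-392.0) − (-209.4) = -182.6 kcal/mol

ΔH_rxn = -182.6 kcal/mol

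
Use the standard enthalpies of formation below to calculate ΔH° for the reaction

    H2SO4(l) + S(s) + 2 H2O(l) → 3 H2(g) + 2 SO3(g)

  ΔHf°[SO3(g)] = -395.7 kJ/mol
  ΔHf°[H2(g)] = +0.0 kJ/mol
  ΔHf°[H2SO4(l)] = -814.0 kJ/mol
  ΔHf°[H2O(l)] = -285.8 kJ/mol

Products: 3·(+0.0) + 2·(-395.7) = -791.4
Reactants: 1·(-814.0) + 1·(+0.0) + 2·(-285.8) = -1385.6
ΔH° = (-791.4) − (-1385.6) = 594.2 kJ/mol

ΔH° = 594.2 kJ/mol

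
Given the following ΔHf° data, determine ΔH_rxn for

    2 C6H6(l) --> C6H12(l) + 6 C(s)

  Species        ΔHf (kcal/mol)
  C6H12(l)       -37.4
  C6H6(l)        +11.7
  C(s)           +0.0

ΔH_rxn = -60.8 kcal/mol

ΔH°rxn = Σ nΔHf°(products) − Σ nΔHf°(reactants).
Products: 1·(-37.4) + 6·(+0.0) = -37.4
Reactants: 2·(+11.7) = +23.4
ΔH_rxn = (-37.4) − (+23.4) = -60.8 kcal/mol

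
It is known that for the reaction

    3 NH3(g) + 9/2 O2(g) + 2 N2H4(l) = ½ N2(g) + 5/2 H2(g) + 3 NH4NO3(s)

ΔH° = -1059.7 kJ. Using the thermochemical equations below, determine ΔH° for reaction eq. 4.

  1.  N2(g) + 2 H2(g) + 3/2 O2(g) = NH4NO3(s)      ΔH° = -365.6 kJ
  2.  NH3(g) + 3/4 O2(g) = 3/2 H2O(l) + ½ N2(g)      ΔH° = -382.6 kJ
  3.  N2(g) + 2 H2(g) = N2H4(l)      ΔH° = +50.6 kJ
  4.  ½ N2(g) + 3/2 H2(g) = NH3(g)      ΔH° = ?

eq. 1 × 3 (scale by 3 for the 3 NH4NO3(s)): (3)·(-365.6) = -1096.8 kJ
eq. 2: not needed (H2O(l) appears nowhere else).
eq. 3 reversed and × 2 (N2H4(l) must end up as a reactant; scale by 2 for the 2 N2H4(l)): (-2)·(+50.6) = -101.2 kJ
eq. 4 reversed and × 3: contributes −3·x
-1059.7 = (-1096.8) + (-101.2) − 3·x
x = (-1059.7 − (-1198.0)) / (-3) = -46.1 kJ

ΔH° = -46.1 kJ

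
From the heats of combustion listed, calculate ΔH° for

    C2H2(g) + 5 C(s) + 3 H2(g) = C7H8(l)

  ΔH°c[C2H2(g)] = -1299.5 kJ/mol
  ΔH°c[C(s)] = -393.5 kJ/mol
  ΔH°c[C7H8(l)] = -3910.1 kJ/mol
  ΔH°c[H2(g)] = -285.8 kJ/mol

ΔH° = -214.3 kJ/mol

Using ΔH = Σ nΔHc°(reactants) − Σ nΔHc°(products):
= [1·(-1299.5) + 5·(-393.5) + 3·(-285.8)] − [1·(-3910.1)]
= -214.3 kJ/mol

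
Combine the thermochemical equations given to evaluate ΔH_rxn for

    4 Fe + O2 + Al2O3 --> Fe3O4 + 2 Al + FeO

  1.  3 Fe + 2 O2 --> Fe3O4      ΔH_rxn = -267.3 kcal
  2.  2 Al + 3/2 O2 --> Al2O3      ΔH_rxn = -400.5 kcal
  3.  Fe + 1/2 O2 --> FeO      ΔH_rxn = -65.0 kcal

eq. 1 as written: -267.3 kcal
eq. 2 reversed: +400.5 kcal
eq. 3 as written: -65.0 kcal
ΔH_rxn = (1)·(-267.3) + (-1)·(-400.5) + (1)·(-65.0) = 68.2 kcal

ΔH_rxn = 68.2 kcal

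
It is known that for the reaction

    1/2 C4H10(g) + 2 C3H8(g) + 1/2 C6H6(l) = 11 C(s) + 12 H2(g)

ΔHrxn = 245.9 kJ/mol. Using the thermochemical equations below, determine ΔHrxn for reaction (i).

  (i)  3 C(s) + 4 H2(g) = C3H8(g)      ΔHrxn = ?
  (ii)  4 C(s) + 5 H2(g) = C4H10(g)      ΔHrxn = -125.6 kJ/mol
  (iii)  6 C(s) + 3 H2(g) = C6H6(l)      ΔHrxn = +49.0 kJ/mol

(i) reversed and × 2 (reverse to put C3H8(g) on the reactant side; scale by 2 for the 2 C3H8(g)): contributes −2·x
(ii) reversed and × 1/2 (reverse to put C4H10(g) on the reactant side; ×1/2 to match 1/2 C4H10(g) in the target): (-1/2)·(-125.6) = +62.8 kJ/mol
(iii) reversed and × 1/2 (C6H6(l) must end up as a reactant; scale by 1/2 for the 1/2 C6H6(l)): (-1/2)·(+49.0) = -24.5 kJ/mol
+245.9 = (+62.8) + (-24.5) − 2·x
x = (+245.9 − (+38.3)) / (-2) = -103.8 kJ/mol

ΔHrxn = -103.8 kJ/mol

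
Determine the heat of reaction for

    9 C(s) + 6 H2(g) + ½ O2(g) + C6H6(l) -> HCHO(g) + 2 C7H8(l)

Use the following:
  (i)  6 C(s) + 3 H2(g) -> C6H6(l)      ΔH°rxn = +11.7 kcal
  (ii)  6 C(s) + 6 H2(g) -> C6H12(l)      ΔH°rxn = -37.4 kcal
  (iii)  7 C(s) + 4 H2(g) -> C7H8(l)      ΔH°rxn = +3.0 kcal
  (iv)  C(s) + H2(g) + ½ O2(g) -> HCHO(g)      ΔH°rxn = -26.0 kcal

ΔH°rxn = -31.7 kcal

(i) reversed: -11.7 kcal
(ii): not needed.
(iii) × 2: (2)·(+3.0) = +6.0 kcal
(iv) as written: -26.0 kcal
ΔH°rxn = (-11.7) + (+6.0) + (-26.0) = -31.7 kcal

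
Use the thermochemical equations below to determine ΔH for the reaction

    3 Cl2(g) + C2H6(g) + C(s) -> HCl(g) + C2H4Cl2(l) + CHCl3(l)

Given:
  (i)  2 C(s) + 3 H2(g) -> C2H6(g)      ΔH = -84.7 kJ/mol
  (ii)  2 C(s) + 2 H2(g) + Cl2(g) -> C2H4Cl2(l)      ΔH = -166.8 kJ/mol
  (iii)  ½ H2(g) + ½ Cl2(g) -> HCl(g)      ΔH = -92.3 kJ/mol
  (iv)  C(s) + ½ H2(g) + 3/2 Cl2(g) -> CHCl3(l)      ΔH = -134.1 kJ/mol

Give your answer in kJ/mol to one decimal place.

(i) reversed (reverse to put C2H6(g) on the reactant side): +84.7 kJ/mol
(ii) as written (C2H4Cl2(l) already on the product side): -166.8 kJ/mol
(iii) as written (HCl(g) already on the product side): -92.3 kJ/mol
(iv) as written (CHCl3(l) already on the product side): -134.1 kJ/mol
Summing the manipulated equations, ΔH = (+84.7) + (-166.8) + (-92.3) + (-134.1) = -308.5 kJ/mol

ΔH = -308.5 kJ/mol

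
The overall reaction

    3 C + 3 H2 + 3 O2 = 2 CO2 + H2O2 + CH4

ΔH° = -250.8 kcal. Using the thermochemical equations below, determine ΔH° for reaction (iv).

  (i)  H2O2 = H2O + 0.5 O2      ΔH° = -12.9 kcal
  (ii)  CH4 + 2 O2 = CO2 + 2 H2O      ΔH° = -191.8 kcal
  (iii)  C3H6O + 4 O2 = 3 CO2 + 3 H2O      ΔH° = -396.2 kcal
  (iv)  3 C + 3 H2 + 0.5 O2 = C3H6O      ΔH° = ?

(i) reversed: +12.9 kcal
(ii) reversed: +191.8 kcal
(iii) as written: -396.2 kcal
(iv) as written: contributes x
-250.8 = (+12.9) + (+191.8) + (-396.2) + x
x = (-250.8 − (-191.5)) / (1) = -59.3 kcal

ΔH° = -59.3 kcal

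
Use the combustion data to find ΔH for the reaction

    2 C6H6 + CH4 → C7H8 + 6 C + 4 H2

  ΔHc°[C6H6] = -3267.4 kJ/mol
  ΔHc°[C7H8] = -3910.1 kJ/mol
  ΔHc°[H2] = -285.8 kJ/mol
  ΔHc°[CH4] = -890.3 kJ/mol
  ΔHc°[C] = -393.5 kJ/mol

ΔH = -10.8 kJ/mol

Using ΔH = Σ nΔHc°(reactants) − Σ nΔHc°(products):
= [2·(-3267.4) + 1·(-890.3)] − [1·(-3910.1) + 6·(-393.5) + 4·(-285.8)]
= -10.8 kJ/mol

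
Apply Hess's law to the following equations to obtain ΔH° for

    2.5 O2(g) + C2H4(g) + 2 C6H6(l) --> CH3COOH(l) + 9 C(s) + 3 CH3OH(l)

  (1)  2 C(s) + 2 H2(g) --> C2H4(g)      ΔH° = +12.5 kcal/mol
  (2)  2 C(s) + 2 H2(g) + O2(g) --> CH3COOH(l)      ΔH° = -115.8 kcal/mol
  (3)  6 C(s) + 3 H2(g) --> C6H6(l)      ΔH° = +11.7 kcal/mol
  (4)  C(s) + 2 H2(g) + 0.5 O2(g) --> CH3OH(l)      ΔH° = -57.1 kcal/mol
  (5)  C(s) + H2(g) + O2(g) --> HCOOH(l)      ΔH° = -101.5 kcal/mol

ΔH° = -323.0 kcal/mol

(1) reversed: -12.5 kcal/mol
(2) as written: -115.8 kcal/mol
(3) reversed and × 2: (-2)·(+11.7) = -23.4 kcal/mol
(4) × 3: (3)·(-57.1) = -171.3 kcal/mol
(5): not needed.
ΔH° = (-1)·(+12.5) + (1)·(-115.8) + (-2)·(+11.7) + (3)·(-57.1) = -323.0 kcal/mol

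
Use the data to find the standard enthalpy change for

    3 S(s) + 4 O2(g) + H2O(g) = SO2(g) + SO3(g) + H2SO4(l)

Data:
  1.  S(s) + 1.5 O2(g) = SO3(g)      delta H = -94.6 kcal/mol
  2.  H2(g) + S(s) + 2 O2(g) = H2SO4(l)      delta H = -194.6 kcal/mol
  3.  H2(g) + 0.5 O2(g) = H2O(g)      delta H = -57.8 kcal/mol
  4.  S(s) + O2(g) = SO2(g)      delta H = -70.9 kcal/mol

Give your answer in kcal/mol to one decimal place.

delta H = -302.3 kcal/mol

eq. 1 as written: -94.6 kcal/mol
eq. 2 as written: -194.6 kcal/mol
eq. 3 reversed: +57.8 kcal/mol
eq. 4 as written: -70.9 kcal/mol
Combining the equations, delta H = (-94.6) + (-194.6) + (+57.8) + (-70.9) = -302.3 kcal/mol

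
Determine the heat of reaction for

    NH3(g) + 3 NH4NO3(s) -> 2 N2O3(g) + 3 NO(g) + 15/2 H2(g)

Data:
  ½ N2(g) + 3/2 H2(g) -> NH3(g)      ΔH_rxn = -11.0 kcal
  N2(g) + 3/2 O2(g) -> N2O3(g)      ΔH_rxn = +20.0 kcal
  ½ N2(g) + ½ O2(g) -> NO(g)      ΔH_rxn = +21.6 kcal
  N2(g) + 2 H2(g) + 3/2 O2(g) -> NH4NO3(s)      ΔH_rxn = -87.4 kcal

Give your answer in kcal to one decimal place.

ΔH_rxn = 378.0 kcal

equation 1 reversed: +11.0 kcal
equation 2 × 2: (2)·(+20.0) = +40.0 kcal
equation 3 × 3: (3)·(+21.6) = +64.8 kcal
equation 4 reversed and × 3: (-3)·(-87.4) = +262.2 kcal
Summing the manipulated equations, ΔH_rxn = (+11.0) + (+40.0) + (+64.8) + (+262.2) = 378.0 kcal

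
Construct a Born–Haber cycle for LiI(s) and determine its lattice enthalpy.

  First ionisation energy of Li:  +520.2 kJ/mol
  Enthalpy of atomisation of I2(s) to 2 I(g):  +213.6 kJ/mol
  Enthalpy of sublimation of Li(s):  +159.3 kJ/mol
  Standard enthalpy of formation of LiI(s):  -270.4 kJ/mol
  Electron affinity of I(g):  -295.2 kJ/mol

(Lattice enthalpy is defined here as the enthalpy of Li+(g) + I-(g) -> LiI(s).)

U = -761.5 kJ/mol

ΔHf° = 1·ΔHsub + 1·(ΣIE) + 1/2·D(I2) + 1·EA + U
-270.4 = 1·(+159.3) + 1·(+520.2) + 1/2·(+213.6) + 1·(-295.2) + U
U = -270.4 − (+491.1) = -761.5 kJ/mol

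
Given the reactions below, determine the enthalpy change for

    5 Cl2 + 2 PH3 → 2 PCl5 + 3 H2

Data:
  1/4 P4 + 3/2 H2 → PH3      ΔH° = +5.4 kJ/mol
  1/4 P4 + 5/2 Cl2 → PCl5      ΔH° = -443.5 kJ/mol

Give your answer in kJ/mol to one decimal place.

equation 1 reversed and × 2 (PH3 must end up as a reactant; ×2 to match 2 PH3 in the target): (-2)·(+5.4) = -10.8 kJ/mol
equation 2 × 2 (×2 to match 2 PCl5 in the target): (2)·(-443.5) = -887.0 kJ/mol
ΔH° = (-2)·(+5.4) + (2)·(-443.5) = -897.8 kJ/mol

ΔH° = -897.8 kJ/mol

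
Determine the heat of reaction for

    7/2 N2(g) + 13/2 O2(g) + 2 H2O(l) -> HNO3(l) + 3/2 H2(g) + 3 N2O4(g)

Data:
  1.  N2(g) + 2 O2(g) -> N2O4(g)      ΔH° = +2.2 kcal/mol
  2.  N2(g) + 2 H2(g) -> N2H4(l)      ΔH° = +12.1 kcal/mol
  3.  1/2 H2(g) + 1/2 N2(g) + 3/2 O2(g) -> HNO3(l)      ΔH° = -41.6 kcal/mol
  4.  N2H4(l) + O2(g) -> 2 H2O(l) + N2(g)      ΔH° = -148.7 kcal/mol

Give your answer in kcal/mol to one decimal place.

eq. 1 × 3 (scale by 3 for the 3 N2O4(g)): (3)·(+2.2) = +6.6 kcal/mol
eq. 2 reversed: -12.1 kcal/mol
eq. 3 as written (HNO3(l) already on the product side): -41.6 kcal/mol
eq. 4 reversed (reverse to put H2O(l) on the reactant side): +148.7 kcal/mol
ΔH° = (+6.6) + (-12.1) + (-41.6) + (+148.7) = 101.6 kcal/mol

ΔH° = 101.6 kcal/mol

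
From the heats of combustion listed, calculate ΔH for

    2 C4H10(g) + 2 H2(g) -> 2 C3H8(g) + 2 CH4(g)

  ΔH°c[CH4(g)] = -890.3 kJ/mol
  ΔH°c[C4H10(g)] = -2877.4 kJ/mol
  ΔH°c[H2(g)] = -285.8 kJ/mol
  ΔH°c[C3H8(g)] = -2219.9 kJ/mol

ΔH = -106.0 kJ/mol

Using ΔH = Σ nΔHc°(reactants) − Σ nΔHc°(products):
= [2·(-2877.4) + 2·(-285.8)] − [2·(-2219.9) + 2·(-890.3)]
= -106.0 kJ/mol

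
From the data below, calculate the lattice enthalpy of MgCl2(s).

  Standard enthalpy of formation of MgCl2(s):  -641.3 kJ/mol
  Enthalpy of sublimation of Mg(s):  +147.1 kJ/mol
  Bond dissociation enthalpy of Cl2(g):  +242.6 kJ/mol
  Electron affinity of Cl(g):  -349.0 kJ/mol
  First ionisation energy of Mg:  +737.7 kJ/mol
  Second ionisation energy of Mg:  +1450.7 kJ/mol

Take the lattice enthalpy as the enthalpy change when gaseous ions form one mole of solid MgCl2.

U = -2521.4 kJ/mol

ΔHf° = 1·ΔHsub + 1·(ΣIE) + 1·D(Cl2) + 2·EA + U
-641.3 = 1·(+147.1) + 1·(+2188.4) + 1·(+242.6) + 2·(-349.0) + U
U = -641.3 − (+1880.1) = -2521.4 kJ/mol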